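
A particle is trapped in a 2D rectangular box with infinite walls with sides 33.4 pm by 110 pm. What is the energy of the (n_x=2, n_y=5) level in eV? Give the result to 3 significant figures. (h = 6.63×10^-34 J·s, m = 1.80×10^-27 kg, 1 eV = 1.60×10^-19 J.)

E = 1.08 eV

For a 2D rectangular well E = (h²/8m)·Σ n_i²/L_i² = (6.63×10^-34)²/(8·1.80×10^-27) · [2²/(33.4 pm)² + 5²/(110 pm)²].
Evaluating gives E = 1.725×10^-19 J = 1.08 eV.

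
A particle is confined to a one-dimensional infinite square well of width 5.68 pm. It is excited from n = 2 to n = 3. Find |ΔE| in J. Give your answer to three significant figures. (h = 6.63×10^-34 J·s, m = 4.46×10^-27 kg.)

E_1 = h²/(8mL²) = 3.819×10^-19 J.
|ΔE| = |2² − 3²|·E_1 = 5·3.819×10^-19 J = 1.91×10^-18 J.

|ΔE| = 1.91×10^-18 J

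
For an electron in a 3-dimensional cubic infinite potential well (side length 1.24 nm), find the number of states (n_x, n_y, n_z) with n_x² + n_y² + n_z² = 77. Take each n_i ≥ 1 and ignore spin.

The level has n_x² + n_y² + n_z² = 77. The ordered positive-integer solutions are (2, 3, 8), (2, 8, 3), (3, 2, 8), (3, 8, 2), (4, 5, 6), (4, 6, 5), (5, 4, 6), (5, 6, 4), (6, 4, 5), (6, 5, 4), (8, 2, 3), (8, 3, 2).
That gives 12 states.

degeneracy = 12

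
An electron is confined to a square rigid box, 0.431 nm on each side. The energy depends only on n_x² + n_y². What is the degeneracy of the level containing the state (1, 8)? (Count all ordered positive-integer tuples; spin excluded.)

degeneracy = 4

The level has n_x² + n_y² = 65. The ordered positive-integer solutions are (1, 8), (4, 7), (7, 4), (8, 1).
That gives 4 states.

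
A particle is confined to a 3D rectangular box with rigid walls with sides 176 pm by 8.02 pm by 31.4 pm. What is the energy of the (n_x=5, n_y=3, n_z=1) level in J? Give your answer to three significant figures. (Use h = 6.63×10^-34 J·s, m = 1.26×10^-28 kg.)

For a 3D rectangular well E = (h²/8m)·Σ n_i²/L_i² = (6.63×10^-34)²/(8·1.26×10^-28) · [5²/(176 pm)² + 3²/(8.02 pm)² + 1²/(31.4 pm)²].
Evaluating gives E = 6.18×10^-17 J.

E = 6.18×10^-17 J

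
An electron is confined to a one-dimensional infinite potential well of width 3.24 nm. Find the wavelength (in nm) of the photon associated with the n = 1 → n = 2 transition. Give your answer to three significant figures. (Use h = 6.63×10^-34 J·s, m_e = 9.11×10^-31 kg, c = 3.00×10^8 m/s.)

λ = 1.15×10^4 nm

E_1 = h²/(8m_eL²) = 5.746×10^-21 J, so ΔE = (2² − 1²)E_1 = 1.724×10^-20 J.
λ = hc/ΔE = (6.63×10^-34·3.00×10^8)/1.724×10^-20 = 1.15×10^-5 m = 1.15×10^4 nm.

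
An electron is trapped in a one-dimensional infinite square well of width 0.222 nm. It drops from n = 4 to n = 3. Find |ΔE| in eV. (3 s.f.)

E_1 = h²/(8m_eL²) = 1.222×10^-18 J.
|ΔE| = |4² − 3²|·E_1 = 7·1.222×10^-18 J = 8.554×10^-18 J = 53.4 eV.

|ΔE| = 53.4 eV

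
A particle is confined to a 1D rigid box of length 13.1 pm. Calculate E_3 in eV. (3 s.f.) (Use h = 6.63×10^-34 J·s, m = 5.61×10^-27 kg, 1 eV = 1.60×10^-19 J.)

E_3 = 3.21 eV

For an infinite well E_n = n²h²/(8mL²), so E_1 = h²/(8mL²) = (6.63×10^-34)²/(8·5.61×10^-27·(1.31×10^-11 m)²) = 5.707×10^-20 J.
Then E_3 = 3²·E_1 = 9·5.707×10^-20 J = 5.136×10^-19 J.
Converting, E_3 = 5.136×10^-19 J / (1.60×10^-19 J/eV) = 3.21 eV.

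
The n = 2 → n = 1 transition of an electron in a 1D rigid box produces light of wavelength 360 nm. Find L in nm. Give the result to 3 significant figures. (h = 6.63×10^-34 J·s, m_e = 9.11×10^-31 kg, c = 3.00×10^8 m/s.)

The photon carries ΔE = hc/λ = 6.63×10^-34·3.00×10^8/3.60×10^-7 m = 5.525×10^-19 J.
Since ΔE = (2² − 1²)E_1, E_1 = 1.842×10^-19 J, and L = h/√(8m_eE_1) = 5.72×10^-10 m = 0.572 nm.

L = 0.572 nm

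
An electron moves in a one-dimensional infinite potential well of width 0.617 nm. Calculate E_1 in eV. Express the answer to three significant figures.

For an infinite well E_n = n²h²/(8m_eL²), so E_1 = h²/(8m_eL²) = (6.626×10^-34)²/(8·9.109×10^-31·(6.17×10^-10 m)²) = 1.583×10^-19 J.
Converting, E_1 = 1.583×10^-19 J / (1.602×10^-19 J/eV) = 0.988 eV.

E_1 = 0.988 eV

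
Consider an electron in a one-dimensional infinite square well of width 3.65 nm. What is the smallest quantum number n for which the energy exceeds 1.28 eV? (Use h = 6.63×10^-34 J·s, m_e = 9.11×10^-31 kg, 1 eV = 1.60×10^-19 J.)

E_1 = h²/(8m_eL²) = 4.527×10^-21 J = 0.02829 eV.
Need n² > 1.28/0.02829 = 45.25, i.e. n > 6.727.
The smallest integer satisfying this is n = 7.

n = 7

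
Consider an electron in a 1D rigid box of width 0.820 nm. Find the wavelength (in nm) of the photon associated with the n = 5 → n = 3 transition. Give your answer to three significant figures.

E_1 = h²/(8m_eL²) = 8.960×10^-20 J, so ΔE = (5² − 3²)E_1 = 1.434×10^-18 J.
λ = hc/ΔE = (6.626×10^-34·2.998×10^8)/1.434×10^-18 = 1.39×10^-7 m = 139 nm.

λ = 139 nm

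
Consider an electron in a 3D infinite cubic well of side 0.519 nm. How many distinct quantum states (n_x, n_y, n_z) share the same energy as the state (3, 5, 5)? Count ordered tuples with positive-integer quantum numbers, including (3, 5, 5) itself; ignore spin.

degeneracy = 9

The level has n_x² + n_y² + n_z² = 59. The ordered positive-integer solutions are (1, 3, 7), (1, 7, 3), (3, 1, 7), (3, 5, 5), (3, 7, 1), (5, 3, 5), (5, 5, 3), (7, 1, 3), (7, 3, 1).
That gives 9 states.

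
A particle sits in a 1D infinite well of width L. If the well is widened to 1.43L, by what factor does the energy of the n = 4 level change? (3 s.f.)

0.489

E_n ∝ 1/L², so the energy scales by 1/1.43² = 0.489.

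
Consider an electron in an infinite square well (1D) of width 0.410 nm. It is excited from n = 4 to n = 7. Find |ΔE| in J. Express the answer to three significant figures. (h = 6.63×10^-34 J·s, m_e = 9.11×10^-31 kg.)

|ΔE| = 1.18×10^-17 J

E_1 = h²/(8m_eL²) = 3.588×10^-19 J.
|ΔE| = |4² − 7²|·E_1 = 33·3.588×10^-19 J = 1.18×10^-17 J.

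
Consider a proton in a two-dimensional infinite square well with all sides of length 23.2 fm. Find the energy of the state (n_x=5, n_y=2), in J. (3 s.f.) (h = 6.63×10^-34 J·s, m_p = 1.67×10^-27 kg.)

For a 2D rectangular well E = (h²/8m_p)·Σ n_i²/L_i² = (6.63×10^-34)²/(8·1.67×10^-27) · [5²/(23.2 fm)² + 2²/(23.2 fm)²].
Evaluating gives E = 1.77×10^-12 J.

E = 1.77×10^-12 J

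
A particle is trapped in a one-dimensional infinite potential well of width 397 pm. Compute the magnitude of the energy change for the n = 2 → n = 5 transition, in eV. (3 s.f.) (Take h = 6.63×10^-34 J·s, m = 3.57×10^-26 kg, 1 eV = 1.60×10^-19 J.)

E_1 = h²/(8mL²) = 9.765×10^-24 J.
|ΔE| = |2² − 5²|·E_1 = 21·9.765×10^-24 J = 2.051×10^-22 J = 0.00128 eV.

|ΔE| = 0.00128 eV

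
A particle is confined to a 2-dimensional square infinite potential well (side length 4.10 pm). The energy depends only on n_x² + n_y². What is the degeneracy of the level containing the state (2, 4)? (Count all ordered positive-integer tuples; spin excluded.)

The level has n_x² + n_y² = 20. The ordered positive-integer solutions are (2, 4), (4, 2).
That gives 2 states.

degeneracy = 2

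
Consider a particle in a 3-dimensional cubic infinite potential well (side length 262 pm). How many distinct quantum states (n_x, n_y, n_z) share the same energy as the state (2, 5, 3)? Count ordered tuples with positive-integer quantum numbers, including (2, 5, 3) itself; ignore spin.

The level has n_x² + n_y² + n_z² = 38. The ordered positive-integer solutions are (1, 1, 6), (1, 6, 1), (2, 3, 5), (2, 5, 3), (3, 2, 5), (3, 5, 2), (5, 2, 3), (5, 3, 2), (6, 1, 1).
That gives 9 states.

degeneracy = 9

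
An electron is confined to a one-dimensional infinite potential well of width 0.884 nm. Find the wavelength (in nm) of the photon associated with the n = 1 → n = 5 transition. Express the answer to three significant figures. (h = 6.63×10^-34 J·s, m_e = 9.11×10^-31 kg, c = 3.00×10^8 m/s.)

λ = 107 nm

E_1 = h²/(8m_eL²) = 7.718×10^-20 J, so ΔE = (5² − 1²)E_1 = 1.852×10^-18 J.
λ = hc/ΔE = (6.63×10^-34·3.00×10^8)/1.852×10^-18 = 1.07×10^-7 m = 107 nm.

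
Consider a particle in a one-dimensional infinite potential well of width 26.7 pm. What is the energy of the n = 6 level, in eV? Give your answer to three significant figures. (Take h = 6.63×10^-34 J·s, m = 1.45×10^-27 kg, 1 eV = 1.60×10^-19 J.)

For an infinite well E_n = n²h²/(8mL²), so E_1 = h²/(8mL²) = (6.63×10^-34)²/(8·1.45×10^-27·(2.67×10^-11 m)²) = 5.316×10^-20 J.
Then E_6 = 6²·E_1 = 36·5.316×10^-20 J = 1.914×10^-18 J.
Converting, E_6 = 1.914×10^-18 J / (1.60×10^-19 J/eV) = 12.0 eV.

E_6 = 12.0 eV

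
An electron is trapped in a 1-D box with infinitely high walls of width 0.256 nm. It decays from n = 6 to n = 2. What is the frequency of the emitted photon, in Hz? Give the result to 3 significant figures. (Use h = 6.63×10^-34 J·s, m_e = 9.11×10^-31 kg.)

f = 4.44×10^16 Hz

E_1 = h²/(8m_eL²) = 9.203×10^-19 J and ΔE = (6² − 2²)E_1 = 2.945×10^-17 J.
f = ΔE/h = 2.945×10^-17/6.63×10^-34 = 4.44×10^16 Hz.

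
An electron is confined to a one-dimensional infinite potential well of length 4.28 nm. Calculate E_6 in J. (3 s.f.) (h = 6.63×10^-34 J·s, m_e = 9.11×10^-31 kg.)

For an infinite well E_n = n²h²/(8m_eL²), so E_1 = h²/(8m_eL²) = (6.63×10^-34)²/(8·9.11×10^-31·(4.28×10^-9 m)²) = 3.293×10^-21 J.
Then E_6 = 6²·E_1 = 36·3.293×10^-21 J = 1.19×10^-19 J.

E_6 = 1.19×10^-19 J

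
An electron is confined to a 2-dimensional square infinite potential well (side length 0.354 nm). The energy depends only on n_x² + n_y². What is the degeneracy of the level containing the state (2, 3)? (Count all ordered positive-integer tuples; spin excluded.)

The level has n_x² + n_y² = 13. The ordered positive-integer solutions are (2, 3), (3, 2).
That gives 2 states.

degeneracy = 2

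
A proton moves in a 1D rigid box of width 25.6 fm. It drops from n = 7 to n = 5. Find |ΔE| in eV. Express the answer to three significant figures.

E_1 = h²/(8m_pL²) = 5.005×10^-14 J.
|ΔE| = |7² − 5²|·E_1 = 24·5.005×10^-14 J = 1.201×10^-12 J = 7.50×10^6 eV.

|ΔE| = 7.50×10^6 eV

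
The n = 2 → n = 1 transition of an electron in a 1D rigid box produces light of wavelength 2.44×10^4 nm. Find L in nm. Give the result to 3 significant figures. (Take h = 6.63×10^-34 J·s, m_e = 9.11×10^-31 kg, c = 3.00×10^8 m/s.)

The photon carries ΔE = hc/λ = 6.63×10^-34·3.00×10^8/2.44×10^-5 m = 8.152×10^-21 J.
Since ΔE = (2² − 1²)E_1, E_1 = 2.717×10^-21 J, and L = h/√(8m_eE_1) = 4.71×10^-9 m = 4.71 nm.

L = 4.71 nm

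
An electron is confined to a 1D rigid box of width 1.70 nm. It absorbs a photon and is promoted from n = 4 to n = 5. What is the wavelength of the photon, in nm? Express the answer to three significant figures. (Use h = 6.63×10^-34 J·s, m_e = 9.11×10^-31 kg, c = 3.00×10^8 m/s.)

E_1 = h²/(8m_eL²) = 2.087×10^-20 J, so ΔE = (5² − 4²)E_1 = 1.878×10^-19 J.
λ = hc/ΔE = (6.63×10^-34·3.00×10^8)/1.878×10^-19 = 1.06×10^-6 m = 1.06×10^3 nm.

λ = 1.06×10^3 nm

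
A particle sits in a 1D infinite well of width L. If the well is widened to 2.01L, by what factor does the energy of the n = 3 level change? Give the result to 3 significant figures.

E_n ∝ 1/L², so the energy scales by 1/2.01² = 0.248.

0.248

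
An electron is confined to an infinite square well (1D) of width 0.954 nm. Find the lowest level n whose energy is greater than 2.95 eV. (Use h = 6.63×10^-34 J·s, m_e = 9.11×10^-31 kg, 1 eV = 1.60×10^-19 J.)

n = 3

E_1 = h²/(8m_eL²) = 6.627×10^-20 J = 0.4142 eV.
Need n² > 2.95/0.4142 = 7.122, i.e. n > 2.669.
The smallest integer satisfying this is n = 3.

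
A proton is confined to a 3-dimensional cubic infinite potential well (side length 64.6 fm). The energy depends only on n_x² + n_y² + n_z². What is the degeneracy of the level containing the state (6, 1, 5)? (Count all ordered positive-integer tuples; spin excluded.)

The level has n_x² + n_y² + n_z² = 62. The ordered positive-integer solutions are (1, 5, 6), (1, 6, 5), (2, 3, 7), (2, 7, 3), (3, 2, 7), (3, 7, 2), (5, 1, 6), (5, 6, 1), (6, 1, 5), (6, 5, 1), (7, 2, 3), (7, 3, 2).
That gives 12 states.

degeneracy = 12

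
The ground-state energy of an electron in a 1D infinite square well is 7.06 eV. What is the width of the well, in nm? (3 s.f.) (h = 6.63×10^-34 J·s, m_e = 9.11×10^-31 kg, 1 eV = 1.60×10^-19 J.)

L = 0.231 nm

From E_n = n²h²/(8m_eL²), L = n·h/√(8m_eE_n).
E_1 = 7.06 eV = 1.130×10^-18 J, so L = 1·6.63×10^-34/√(8·9.11×10^-31·1.130×10^-18) = 2.31×10^-10 m = 0.231 nm.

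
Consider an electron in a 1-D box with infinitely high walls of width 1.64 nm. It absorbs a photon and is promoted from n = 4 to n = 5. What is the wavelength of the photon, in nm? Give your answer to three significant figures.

E_1 = h²/(8m_eL²) = 2.240×10^-20 J, so ΔE = (5² − 4²)E_1 = 2.016×10^-19 J.
λ = hc/ΔE = (6.626×10^-34·2.998×10^8)/2.016×10^-19 = 9.85×10^-7 m = 985 nm.

λ = 985 nm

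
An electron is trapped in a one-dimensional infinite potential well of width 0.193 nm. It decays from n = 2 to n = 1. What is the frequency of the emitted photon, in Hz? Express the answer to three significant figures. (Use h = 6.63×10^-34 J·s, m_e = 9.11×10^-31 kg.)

E_1 = h²/(8m_eL²) = 1.619×10^-18 J and ΔE = (2² − 1²)E_1 = 4.857×10^-18 J.
f = ΔE/h = 4.857×10^-18/6.63×10^-34 = 7.33×10^15 Hz.

f = 7.33×10^15 Hz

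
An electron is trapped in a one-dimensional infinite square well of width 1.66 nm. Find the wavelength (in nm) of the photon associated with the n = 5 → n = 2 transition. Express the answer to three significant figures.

E_1 = h²/(8m_eL²) = 2.186×10^-20 J, so ΔE = (5² − 2²)E_1 = 4.591×10^-19 J.
λ = hc/ΔE = (6.626×10^-34·2.998×10^8)/4.591×10^-19 = 4.33×10^-7 m = 433 nm.

λ = 433 nm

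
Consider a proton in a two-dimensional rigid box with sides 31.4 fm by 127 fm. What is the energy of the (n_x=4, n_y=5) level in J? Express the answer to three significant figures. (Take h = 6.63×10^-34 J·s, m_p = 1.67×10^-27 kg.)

For a 2D rectangular well E = (h²/8m_p)·Σ n_i²/L_i² = (6.63×10^-34)²/(8·1.67×10^-27) · [4²/(31.4 fm)² + 5²/(127 fm)²].
Evaluating gives E = 5.85×10^-13 J.

E = 5.85×10^-13 J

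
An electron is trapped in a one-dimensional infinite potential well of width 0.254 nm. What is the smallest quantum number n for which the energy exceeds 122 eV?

n = 5

E_1 = h²/(8m_eL²) = 9.338×10^-19 J = 5.829 eV.
Need n² > 122/5.829 = 20.93, i.e. n > 4.575.
The smallest integer satisfying this is n = 5.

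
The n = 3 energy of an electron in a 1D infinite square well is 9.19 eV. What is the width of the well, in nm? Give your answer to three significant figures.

L = 0.607 nm

From E_n = n²h²/(8m_eL²), L = n·h/√(8m_eE_n).
E_3 = 9.19 eV = 1.472×10^-18 J, so L = 3·6.626×10^-34/√(8·9.109×10^-31·1.472×10^-18) = 6.07×10^-10 m = 0.607 nm.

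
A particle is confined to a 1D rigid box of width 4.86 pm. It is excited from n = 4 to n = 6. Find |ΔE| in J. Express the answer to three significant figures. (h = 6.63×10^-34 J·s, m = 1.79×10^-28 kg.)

|ΔE| = 2.60×10^-16 J

E_1 = h²/(8mL²) = 1.300×10^-17 J.
|ΔE| = |4² − 6²|·E_1 = 20·1.300×10^-17 J = 2.60×10^-16 J.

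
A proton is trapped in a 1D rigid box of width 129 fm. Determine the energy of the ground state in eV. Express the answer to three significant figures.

For an infinite well E_n = n²h²/(8m_pL²), so E_1 = h²/(8m_pL²) = (6.626×10^-34)²/(8·1.673×10^-27·(1.29×10^-13 m)²) = 1.971×10^-15 J.
Converting, E_1 = 1.971×10^-15 J / (1.602×10^-19 J/eV) = 1.23×10^4 eV.

E_1 = 1.23×10^4 eV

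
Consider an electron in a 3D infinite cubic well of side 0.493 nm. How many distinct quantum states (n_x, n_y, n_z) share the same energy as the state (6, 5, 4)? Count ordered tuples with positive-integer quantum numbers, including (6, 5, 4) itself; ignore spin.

The level has n_x² + n_y² + n_z² = 77. The ordered positive-integer solutions are (2, 3, 8), (2, 8, 3), (3, 2, 8), (3, 8, 2), (4, 5, 6), (4, 6, 5), (5, 4, 6), (5, 6, 4), (6, 4, 5), (6, 5, 4), (8, 2, 3), (8, 3, 2).
That gives 12 states.

degeneracy = 12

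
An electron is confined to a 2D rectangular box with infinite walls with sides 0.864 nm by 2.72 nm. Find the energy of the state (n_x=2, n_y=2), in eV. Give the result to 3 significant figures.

E = 2.22 eV

For a 2D rectangular well E = (h²/8m_e)·Σ n_i²/L_i² = (6.626×10^-34)²/(8·9.109×10^-31) · [2²/(0.864 nm)² + 2²/(2.72 nm)²].
Evaluating gives E = 3.554×10^-19 J = 2.22 eV.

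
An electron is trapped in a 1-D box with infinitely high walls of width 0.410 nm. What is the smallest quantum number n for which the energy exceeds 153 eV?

n = 9

E_1 = h²/(8m_eL²) = 3.584×10^-19 J = 2.237 eV.
Need n² > 153/2.237 = 68.40, i.e. n > 8.270.
The smallest integer satisfying this is n = 9.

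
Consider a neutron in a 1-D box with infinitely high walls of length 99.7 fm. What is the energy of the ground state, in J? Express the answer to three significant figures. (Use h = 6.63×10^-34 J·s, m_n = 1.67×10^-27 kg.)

For an infinite well E_n = n²h²/(8m_nL²), so E_1 = h²/(8m_nL²) = (6.63×10^-34)²/(8·1.67×10^-27·(9.97×10^-14 m)²) = 3.310×10^-15 J.

E_1 = 3.31×10^-15 J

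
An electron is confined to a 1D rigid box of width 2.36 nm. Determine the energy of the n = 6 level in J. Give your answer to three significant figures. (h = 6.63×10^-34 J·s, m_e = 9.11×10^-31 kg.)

For an infinite well E_n = n²h²/(8m_eL²), so E_1 = h²/(8m_eL²) = (6.63×10^-34)²/(8·9.11×10^-31·(2.36×10^-9 m)²) = 1.083×10^-20 J.
Then E_6 = 6²·E_1 = 36·1.083×10^-20 J = 3.90×10^-19 J.

E_6 = 3.90×10^-19 J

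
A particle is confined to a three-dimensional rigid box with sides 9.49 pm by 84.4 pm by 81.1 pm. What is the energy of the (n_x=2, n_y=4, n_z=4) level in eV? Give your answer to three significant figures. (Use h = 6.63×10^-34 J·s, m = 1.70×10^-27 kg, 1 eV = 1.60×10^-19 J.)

For a 3D rectangular well E = (h²/8m)·Σ n_i²/L_i² = (6.63×10^-34)²/(8·1.70×10^-27) · [2²/(9.49 pm)² + 4²/(84.4 pm)² + 4²/(81.1 pm)²].
Evaluating gives E = 1.587×10^-18 J = 9.92 eV.

E = 9.92 eV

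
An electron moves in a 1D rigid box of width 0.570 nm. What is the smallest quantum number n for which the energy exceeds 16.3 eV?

E_1 = h²/(8m_eL²) = 1.854×10^-19 J = 1.157 eV.
Need n² > 16.3/1.157 = 14.09, i.e. n > 3.754.
The smallest integer satisfying this is n = 4.

n = 4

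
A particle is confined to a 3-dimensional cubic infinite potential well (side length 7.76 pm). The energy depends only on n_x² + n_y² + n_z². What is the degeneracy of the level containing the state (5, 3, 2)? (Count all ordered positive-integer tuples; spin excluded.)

degeneracy = 9

The level has n_x² + n_y² + n_z² = 38. The ordered positive-integer solutions are (1, 1, 6), (1, 6, 1), (2, 3, 5), (2, 5, 3), (3, 2, 5), (3, 5, 2), (5, 2, 3), (5, 3, 2), (6, 1, 1).
That gives 9 states.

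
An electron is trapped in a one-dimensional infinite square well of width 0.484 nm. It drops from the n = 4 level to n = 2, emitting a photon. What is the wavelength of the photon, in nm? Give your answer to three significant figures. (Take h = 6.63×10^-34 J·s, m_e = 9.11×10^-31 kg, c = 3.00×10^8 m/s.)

λ = 64.4 nm

E_1 = h²/(8m_eL²) = 2.575×10^-19 J, so ΔE = (4² − 2²)E_1 = 3.090×10^-18 J.
λ = hc/ΔE = (6.63×10^-34·3.00×10^8)/3.090×10^-18 = 6.44×10^-8 m = 64.4 nm.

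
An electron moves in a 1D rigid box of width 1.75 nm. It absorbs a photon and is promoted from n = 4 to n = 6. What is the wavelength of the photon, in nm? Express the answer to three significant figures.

λ = 505 nm

E_1 = h²/(8m_eL²) = 1.967×10^-20 J, so ΔE = (6² − 4²)E_1 = 3.934×10^-19 J.
λ = hc/ΔE = (6.626×10^-34·2.998×10^8)/3.934×10^-19 = 5.05×10^-7 m = 505 nm.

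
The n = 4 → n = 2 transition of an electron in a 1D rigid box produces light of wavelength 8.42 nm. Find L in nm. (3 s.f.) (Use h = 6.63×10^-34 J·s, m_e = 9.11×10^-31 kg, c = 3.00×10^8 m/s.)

L = 0.175 nm

The photon carries ΔE = hc/λ = 6.63×10^-34·3.00×10^8/8.42×10^-9 m = 2.362×10^-17 J.
Since ΔE = (4² − 2²)E_1, E_1 = 1.968×10^-18 J, and L = h/√(8m_eE_1) = 1.75×10^-10 m = 0.175 nm.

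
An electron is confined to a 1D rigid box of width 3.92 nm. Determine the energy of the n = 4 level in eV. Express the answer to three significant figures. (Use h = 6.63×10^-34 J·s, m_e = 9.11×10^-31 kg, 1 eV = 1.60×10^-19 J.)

For an infinite well E_n = n²h²/(8m_eL²), so E_1 = h²/(8m_eL²) = (6.63×10^-34)²/(8·9.11×10^-31·(3.92×10^-9 m)²) = 3.925×10^-21 J.
Then E_4 = 4²·E_1 = 16·3.925×10^-21 J = 6.280×10^-20 J.
Converting, E_4 = 6.280×10^-20 J / (1.60×10^-19 J/eV) = 0.393 eV.

E_4 = 0.393 eV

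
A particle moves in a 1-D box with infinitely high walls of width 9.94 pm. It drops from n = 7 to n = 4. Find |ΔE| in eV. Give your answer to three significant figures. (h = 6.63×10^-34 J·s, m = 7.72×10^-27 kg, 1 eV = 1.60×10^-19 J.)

|ΔE| = 14.9 eV

E_1 = h²/(8mL²) = 7.204×10^-20 J.
|ΔE| = |7² − 4²|·E_1 = 33·7.204×10^-20 J = 2.377×10^-18 J = 14.9 eV.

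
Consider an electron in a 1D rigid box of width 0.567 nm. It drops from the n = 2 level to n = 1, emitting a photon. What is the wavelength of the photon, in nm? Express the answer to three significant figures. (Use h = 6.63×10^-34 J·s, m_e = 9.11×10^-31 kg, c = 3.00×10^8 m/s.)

E_1 = h²/(8m_eL²) = 1.876×10^-19 J, so ΔE = (2² − 1²)E_1 = 5.628×10^-19 J.
λ = hc/ΔE = (6.63×10^-34·3.00×10^8)/5.628×10^-19 = 3.53×10^-7 m = 353 nm.

λ = 353 nm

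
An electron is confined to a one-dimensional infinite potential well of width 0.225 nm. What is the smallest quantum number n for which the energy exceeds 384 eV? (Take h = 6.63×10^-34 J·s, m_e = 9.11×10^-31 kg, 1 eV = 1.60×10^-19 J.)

E_1 = h²/(8m_eL²) = 1.191×10^-18 J = 7.444 eV.
Need n² > 384/7.444 = 51.59, i.e. n > 7.183.
The smallest integer satisfying this is n = 8.

n = 8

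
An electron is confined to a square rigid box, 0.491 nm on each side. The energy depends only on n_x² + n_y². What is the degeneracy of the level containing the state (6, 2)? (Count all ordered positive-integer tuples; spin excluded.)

degeneracy = 2

The level has n_x² + n_y² = 40. The ordered positive-integer solutions are (2, 6), (6, 2).
That gives 2 states.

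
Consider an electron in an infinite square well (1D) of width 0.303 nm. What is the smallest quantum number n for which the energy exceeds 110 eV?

n = 6

E_1 = h²/(8m_eL²) = 6.562×10^-19 J = 4.096 eV.
Need n² > 110/4.096 = 26.86, i.e. n > 5.183.
The smallest integer satisfying this is n = 6.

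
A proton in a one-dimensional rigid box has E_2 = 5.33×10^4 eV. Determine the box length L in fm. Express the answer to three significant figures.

From E_n = n²h²/(8m_pL²), L = n·h/√(8m_pE_n).
E_2 = 5.33×10^4 eV = 8.539×10^-15 J, so L = 2·6.626×10^-34/√(8·1.673×10^-27·8.539×10^-15) = 1.24×10^-13 m = 124 fm.

L = 124 fm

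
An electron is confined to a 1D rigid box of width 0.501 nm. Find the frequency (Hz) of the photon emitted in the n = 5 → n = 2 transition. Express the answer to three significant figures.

E_1 = h²/(8m_eL²) = 2.400×10^-19 J and ΔE = (5² − 2²)E_1 = 5.040×10^-18 J.
f = ΔE/h = 5.040×10^-18/6.626×10^-34 = 7.61×10^15 Hz.

f = 7.61×10^15 Hz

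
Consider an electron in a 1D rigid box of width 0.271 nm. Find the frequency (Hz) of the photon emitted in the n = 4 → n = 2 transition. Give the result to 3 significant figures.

E_1 = h²/(8m_eL²) = 8.204×10^-19 J and ΔE = (4² − 2²)E_1 = 9.845×10^-18 J.
f = ΔE/h = 9.845×10^-18/6.626×10^-34 = 1.49×10^16 Hz.

f = 1.49×10^16 Hz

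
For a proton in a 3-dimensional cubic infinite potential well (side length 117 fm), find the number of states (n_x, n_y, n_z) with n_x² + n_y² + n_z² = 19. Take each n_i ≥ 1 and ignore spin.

The level has n_x² + n_y² + n_z² = 19. The ordered positive-integer solutions are (1, 3, 3), (3, 1, 3), (3, 3, 1).
That gives 3 states.

degeneracy = 3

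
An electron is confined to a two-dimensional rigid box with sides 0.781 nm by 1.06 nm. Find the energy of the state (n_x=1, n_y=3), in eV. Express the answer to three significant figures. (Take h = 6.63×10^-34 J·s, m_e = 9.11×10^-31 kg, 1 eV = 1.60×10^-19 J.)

E = 3.64 eV

For a 2D rectangular well E = (h²/8m_e)·Σ n_i²/L_i² = (6.63×10^-34)²/(8·9.11×10^-31) · [1²/(0.781 nm)² + 3²/(1.06 nm)²].
Evaluating gives E = 5.820×10^-19 J = 3.64 eV.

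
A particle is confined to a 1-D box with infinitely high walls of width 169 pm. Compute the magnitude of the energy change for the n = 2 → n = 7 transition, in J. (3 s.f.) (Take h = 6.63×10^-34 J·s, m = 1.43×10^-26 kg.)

|ΔE| = 6.05×10^-21 J

E_1 = h²/(8mL²) = 1.345×10^-22 J.
|ΔE| = |2² − 7²|·E_1 = 45·1.345×10^-22 J = 6.05×10^-21 J.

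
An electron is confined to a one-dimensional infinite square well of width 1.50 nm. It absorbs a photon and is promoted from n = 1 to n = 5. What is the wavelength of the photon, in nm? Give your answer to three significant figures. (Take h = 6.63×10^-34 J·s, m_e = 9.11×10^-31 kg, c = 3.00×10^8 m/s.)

λ = 309 nm

E_1 = h²/(8m_eL²) = 2.681×10^-20 J, so ΔE = (5² − 1²)E_1 = 6.434×10^-19 J.
λ = hc/ΔE = (6.63×10^-34·3.00×10^8)/6.434×10^-19 = 3.09×10^-7 m = 309 nm.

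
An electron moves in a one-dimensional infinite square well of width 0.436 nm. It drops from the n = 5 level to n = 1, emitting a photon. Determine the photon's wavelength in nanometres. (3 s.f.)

λ = 26.1 nm

E_1 = h²/(8m_eL²) = 3.169×10^-19 J, so ΔE = (5² − 1²)E_1 = 7.606×10^-18 J.
λ = hc/ΔE = (6.626×10^-34·2.998×10^8)/7.606×10^-18 = 2.61×10^-8 m = 26.1 nm.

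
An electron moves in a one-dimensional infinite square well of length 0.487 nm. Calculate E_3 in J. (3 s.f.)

For an infinite well E_n = n²h²/(8m_eL²), so E_1 = h²/(8m_eL²) = (6.626×10^-34)²/(8·9.109×10^-31·(4.87×10^-10 m)²) = 2.540×10^-19 J.
Then E_3 = 3²·E_1 = 9·2.540×10^-19 J = 2.29×10^-18 J.

E_3 = 2.29×10^-18 J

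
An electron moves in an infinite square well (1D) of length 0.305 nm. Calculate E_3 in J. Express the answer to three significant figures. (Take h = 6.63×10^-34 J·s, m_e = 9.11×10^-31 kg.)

For an infinite well E_n = n²h²/(8m_eL²), so E_1 = h²/(8m_eL²) = (6.63×10^-34)²/(8·9.11×10^-31·(3.05×10^-10 m)²) = 6.484×10^-19 J.
Then E_3 = 3²·E_1 = 9·6.484×10^-19 J = 5.84×10^-18 J.

E_3 = 5.84×10^-18 J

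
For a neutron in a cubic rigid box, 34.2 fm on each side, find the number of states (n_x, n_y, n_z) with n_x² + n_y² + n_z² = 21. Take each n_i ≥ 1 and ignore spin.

degeneracy = 6

The level has n_x² + n_y² + n_z² = 21. The ordered positive-integer solutions are (1, 2, 4), (1, 4, 2), (2, 1, 4), (2, 4, 1), (4, 1, 2), (4, 2, 1).
That gives 6 states.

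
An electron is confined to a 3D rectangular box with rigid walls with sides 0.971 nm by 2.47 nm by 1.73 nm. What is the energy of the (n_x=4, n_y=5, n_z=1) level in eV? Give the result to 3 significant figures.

For a 3D rectangular well E = (h²/8m_e)·Σ n_i²/L_i² = (6.626×10^-34)²/(8·9.109×10^-31) · [4²/(0.971 nm)² + 5²/(2.47 nm)² + 1²/(1.73 nm)²].
Evaluating gives E = 1.289×10^-18 J = 8.05 eV.

E = 8.05 eV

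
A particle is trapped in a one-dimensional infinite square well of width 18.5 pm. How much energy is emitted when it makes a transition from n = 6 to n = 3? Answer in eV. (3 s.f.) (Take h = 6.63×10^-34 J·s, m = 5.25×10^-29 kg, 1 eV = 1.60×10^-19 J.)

|ΔE| = 516 eV

E_1 = h²/(8mL²) = 3.058×10^-18 J.
|ΔE| = |6² − 3²|·E_1 = 27·3.058×10^-18 J = 8.257×10^-17 J = 516 eV.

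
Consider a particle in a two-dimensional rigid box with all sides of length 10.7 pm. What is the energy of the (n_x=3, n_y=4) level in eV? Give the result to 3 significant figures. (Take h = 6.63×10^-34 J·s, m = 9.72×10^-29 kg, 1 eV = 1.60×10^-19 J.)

E = 771 eV

For a 2D rectangular well E = (h²/8m)·Σ n_i²/L_i² = (6.63×10^-34)²/(8·9.72×10^-29) · [3²/(10.7 pm)² + 4²/(10.7 pm)²].
Evaluating gives E = 1.234×10^-16 J = 771 eV.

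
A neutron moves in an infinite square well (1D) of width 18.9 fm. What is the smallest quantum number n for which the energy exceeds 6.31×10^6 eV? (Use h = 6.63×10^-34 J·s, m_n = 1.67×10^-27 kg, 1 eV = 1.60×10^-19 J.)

n = 4

E_1 = h²/(8m_nL²) = 9.211×10^-14 J = 5.757×10^5 eV.
Need n² > 6.31×10^6/5.757×10^5 = 10.96, i.e. n > 3.311.
The smallest integer satisfying this is n = 4.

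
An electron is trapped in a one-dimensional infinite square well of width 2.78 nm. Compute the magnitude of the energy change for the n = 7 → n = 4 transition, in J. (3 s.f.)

|ΔE| = 2.57×10^-19 J

E_1 = h²/(8m_eL²) = 7.796×10^-21 J.
|ΔE| = |7² − 4²|·E_1 = 33·7.796×10^-21 J = 2.57×10^-19 J.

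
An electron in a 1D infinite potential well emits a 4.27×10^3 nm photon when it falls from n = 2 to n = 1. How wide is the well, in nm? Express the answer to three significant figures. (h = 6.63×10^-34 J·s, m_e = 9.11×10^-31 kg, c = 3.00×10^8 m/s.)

The photon carries ΔE = hc/λ = 6.63×10^-34·3.00×10^8/4.27×10^-6 m = 4.658×10^-20 J.
Since ΔE = (2² − 1²)E_1, E_1 = 1.553×10^-20 J, and L = h/√(8m_eE_1) = 1.97×10^-9 m = 1.97 nm.

L = 1.97 nm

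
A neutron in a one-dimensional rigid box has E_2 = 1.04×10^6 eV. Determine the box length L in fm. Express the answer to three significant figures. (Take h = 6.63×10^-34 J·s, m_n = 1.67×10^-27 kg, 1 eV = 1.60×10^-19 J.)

From E_n = n²h²/(8m_nL²), L = n·h/√(8m_nE_n).
E_2 = 1.04×10^6 eV = 1.664×10^-13 J, so L = 2·6.63×10^-34/√(8·1.67×10^-27·1.664×10^-13) = 2.81×10^-14 m = 28.1 fm.

L = 28.1 fm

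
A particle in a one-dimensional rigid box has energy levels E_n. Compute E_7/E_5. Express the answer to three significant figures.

E_n ∝ n², so E_7/E_5 = 7²/5² = 49/25 = 1.96.

1.96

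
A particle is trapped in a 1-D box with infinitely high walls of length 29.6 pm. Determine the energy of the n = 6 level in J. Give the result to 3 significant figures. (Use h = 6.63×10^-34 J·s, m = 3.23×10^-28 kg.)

E_6 = 6.99×10^-18 J

For an infinite well E_n = n²h²/(8mL²), so E_1 = h²/(8mL²) = (6.63×10^-34)²/(8·3.23×10^-28·(2.96×10^-11 m)²) = 1.942×10^-19 J.
Then E_6 = 6²·E_1 = 36·1.942×10^-19 J = 6.99×10^-18 J.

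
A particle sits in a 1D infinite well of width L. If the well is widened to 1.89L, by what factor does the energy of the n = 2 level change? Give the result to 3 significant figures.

E_n ∝ 1/L², so the energy scales by 1/1.89² = 0.280.

0.280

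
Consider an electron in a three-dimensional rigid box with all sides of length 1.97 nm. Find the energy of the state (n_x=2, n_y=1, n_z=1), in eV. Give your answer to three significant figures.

For a 3D rectangular well E = (h²/8m_e)·Σ n_i²/L_i² = (6.626×10^-34)²/(8·9.109×10^-31) · [2²/(1.97 nm)² + 1²/(1.97 nm)² + 1²/(1.97 nm)²].
Evaluating gives E = 9.315×10^-20 J = 0.581 eV.

E = 0.581 eV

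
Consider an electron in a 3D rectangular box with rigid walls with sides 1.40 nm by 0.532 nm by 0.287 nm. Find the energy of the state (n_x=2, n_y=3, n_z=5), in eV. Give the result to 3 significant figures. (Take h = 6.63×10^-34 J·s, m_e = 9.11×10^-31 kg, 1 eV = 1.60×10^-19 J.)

For a 3D rectangular well E = (h²/8m_e)·Σ n_i²/L_i² = (6.63×10^-34)²/(8·9.11×10^-31) · [2²/(1.40 nm)² + 3²/(0.532 nm)² + 5²/(0.287 nm)²].
Evaluating gives E = 2.035×10^-17 J = 127 eV.

E = 127 eV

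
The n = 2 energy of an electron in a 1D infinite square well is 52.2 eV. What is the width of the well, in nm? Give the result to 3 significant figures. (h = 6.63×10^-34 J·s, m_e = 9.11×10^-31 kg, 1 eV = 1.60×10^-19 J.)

L = 0.170 nm

From E_n = n²h²/(8m_eL²), L = n·h/√(8m_eE_n).
E_2 = 52.2 eV = 8.352×10^-18 J, so L = 2·6.63×10^-34/√(8·9.11×10^-31·8.352×10^-18) = 1.70×10^-10 m = 0.170 nm.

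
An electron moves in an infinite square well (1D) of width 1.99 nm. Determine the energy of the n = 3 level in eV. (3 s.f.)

For an infinite well E_n = n²h²/(8m_eL²), so E_1 = h²/(8m_eL²) = (6.626×10^-34)²/(8·9.109×10^-31·(1.99×10^-9 m)²) = 1.521×10^-20 J.
Then E_3 = 3²·E_1 = 9·1.521×10^-20 J = 1.369×10^-19 J.
Converting, E_3 = 1.369×10^-19 J / (1.602×10^-19 J/eV) = 0.855 eV.

E_3 = 0.855 eV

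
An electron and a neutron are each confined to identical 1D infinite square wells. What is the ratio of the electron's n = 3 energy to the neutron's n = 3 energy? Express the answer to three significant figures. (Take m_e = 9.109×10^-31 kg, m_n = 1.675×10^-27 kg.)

1.84×10^3

E_n ∝ 1/m at fixed n and L, so the ratio is m_n/m_e = 1.675×10^-27/9.109×10^-31 = 1.84×10^3.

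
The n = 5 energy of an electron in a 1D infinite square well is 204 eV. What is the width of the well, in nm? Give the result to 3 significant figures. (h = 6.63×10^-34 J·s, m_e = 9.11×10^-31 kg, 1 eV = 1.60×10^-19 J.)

From E_n = n²h²/(8m_eL²), L = n·h/√(8m_eE_n).
E_5 = 204 eV = 3.264×10^-17 J, so L = 5·6.63×10^-34/√(8·9.11×10^-31·3.264×10^-17) = 2.15×10^-10 m = 0.215 nm.

L = 0.215 nm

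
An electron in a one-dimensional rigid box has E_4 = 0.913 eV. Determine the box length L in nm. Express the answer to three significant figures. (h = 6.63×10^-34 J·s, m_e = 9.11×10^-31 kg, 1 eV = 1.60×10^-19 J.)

From E_n = n²h²/(8m_eL²), L = n·h/√(8m_eE_n).
E_4 = 0.913 eV = 1.461×10^-19 J, so L = 4·6.63×10^-34/√(8·9.11×10^-31·1.461×10^-19) = 2.57×10^-9 m = 2.57 nm.

L = 2.57 nm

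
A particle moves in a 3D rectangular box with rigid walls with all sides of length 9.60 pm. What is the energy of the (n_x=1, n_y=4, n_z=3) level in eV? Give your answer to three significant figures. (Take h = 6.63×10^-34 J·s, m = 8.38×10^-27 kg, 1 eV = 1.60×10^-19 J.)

For a 3D rectangular well E = (h²/8m)·Σ n_i²/L_i² = (6.63×10^-34)²/(8·8.38×10^-27) · [1²/(9.60 pm)² + 4²/(9.60 pm)² + 3²/(9.60 pm)²].
Evaluating gives E = 1.850×10^-18 J = 11.6 eV.

E = 11.6 eV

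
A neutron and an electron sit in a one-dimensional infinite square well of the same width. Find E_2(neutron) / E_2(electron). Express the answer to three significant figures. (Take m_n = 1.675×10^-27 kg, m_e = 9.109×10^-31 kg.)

5.44×10^-4

E_n ∝ 1/m at fixed n and L, so the ratio is m_e/m_n = 9.109×10^-31/1.675×10^-27 = 5.44×10^-4.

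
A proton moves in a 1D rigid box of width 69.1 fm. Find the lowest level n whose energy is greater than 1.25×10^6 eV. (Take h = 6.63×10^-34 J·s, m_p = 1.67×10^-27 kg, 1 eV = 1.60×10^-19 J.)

E_1 = h²/(8m_pL²) = 6.891×10^-15 J = 4.307×10^4 eV.
Need n² > 1.25×10^6/4.307×10^4 = 29.02, i.e. n > 5.387.
The smallest integer satisfying this is n = 6.

n = 6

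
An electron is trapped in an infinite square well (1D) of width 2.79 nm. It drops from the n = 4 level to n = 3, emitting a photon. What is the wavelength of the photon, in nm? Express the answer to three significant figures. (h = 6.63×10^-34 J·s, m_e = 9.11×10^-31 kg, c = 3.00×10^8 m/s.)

E_1 = h²/(8m_eL²) = 7.748×10^-21 J, so ΔE = (4² − 3²)E_1 = 5.424×10^-20 J.
λ = hc/ΔE = (6.63×10^-34·3.00×10^8)/5.424×10^-20 = 3.67×10^-6 m = 3.67×10^3 nm.

λ = 3.67×10^3 nm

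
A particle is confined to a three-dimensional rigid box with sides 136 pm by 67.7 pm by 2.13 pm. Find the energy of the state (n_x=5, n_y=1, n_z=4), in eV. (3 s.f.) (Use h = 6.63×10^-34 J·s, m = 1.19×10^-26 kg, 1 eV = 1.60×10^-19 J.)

For a 3D rectangular well E = (h²/8m)·Σ n_i²/L_i² = (6.63×10^-34)²/(8·1.19×10^-26) · [5²/(136 pm)² + 1²/(67.7 pm)² + 4²/(2.13 pm)²].
Evaluating gives E = 1.629×10^-17 J = 102 eV.

E = 102 eV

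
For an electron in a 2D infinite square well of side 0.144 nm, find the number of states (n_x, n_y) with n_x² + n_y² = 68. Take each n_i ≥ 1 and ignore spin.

degeneracy = 2

The level has n_x² + n_y² = 68. The ordered positive-integer solutions are (2, 8), (8, 2).
That gives 2 states.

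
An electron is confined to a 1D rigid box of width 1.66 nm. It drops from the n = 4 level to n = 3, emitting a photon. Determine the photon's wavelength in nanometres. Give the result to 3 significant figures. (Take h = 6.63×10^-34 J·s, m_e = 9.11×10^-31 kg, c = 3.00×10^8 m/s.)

λ = 1.30×10^3 nm

E_1 = h²/(8m_eL²) = 2.189×10^-20 J, so ΔE = (4² − 3²)E_1 = 1.532×10^-19 J.
λ = hc/ΔE = (6.63×10^-34·3.00×10^8)/1.532×10^-19 = 1.30×10^-6 m = 1.30×10^3 nm.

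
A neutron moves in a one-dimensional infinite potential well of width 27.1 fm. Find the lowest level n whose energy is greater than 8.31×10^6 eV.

n = 6

E_1 = h²/(8m_nL²) = 4.461×10^-14 J = 2.785×10^5 eV.
Need n² > 8.31×10^6/2.785×10^5 = 29.84, i.e. n > 5.463.
The smallest integer satisfying this is n = 6.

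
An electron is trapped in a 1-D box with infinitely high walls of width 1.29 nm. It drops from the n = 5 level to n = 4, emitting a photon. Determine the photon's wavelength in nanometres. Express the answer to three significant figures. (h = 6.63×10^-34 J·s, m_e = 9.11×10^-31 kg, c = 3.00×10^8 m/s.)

λ = 610 nm

E_1 = h²/(8m_eL²) = 3.624×10^-20 J, so ΔE = (5² − 4²)E_1 = 3.262×10^-19 J.
λ = hc/ΔE = (6.63×10^-34·3.00×10^8)/3.262×10^-19 = 6.10×10^-7 m = 610 nm.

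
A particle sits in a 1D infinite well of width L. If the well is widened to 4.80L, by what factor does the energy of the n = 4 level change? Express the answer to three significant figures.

E_n ∝ 1/L², so the energy scales by 1/4.80² = 0.0434.

0.0434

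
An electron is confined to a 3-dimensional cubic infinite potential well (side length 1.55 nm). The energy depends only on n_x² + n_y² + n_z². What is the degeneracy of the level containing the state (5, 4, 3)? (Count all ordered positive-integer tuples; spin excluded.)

The level has n_x² + n_y² + n_z² = 50. The ordered positive-integer solutions are (3, 4, 5), (3, 5, 4), (4, 3, 5), (4, 5, 3), (5, 3, 4), (5, 4, 3).
That gives 6 states.

degeneracy = 6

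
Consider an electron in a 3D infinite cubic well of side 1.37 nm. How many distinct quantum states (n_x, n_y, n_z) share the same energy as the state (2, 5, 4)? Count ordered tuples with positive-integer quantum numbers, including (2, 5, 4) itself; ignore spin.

degeneracy = 6

The level has n_x² + n_y² + n_z² = 45. The ordered positive-integer solutions are (2, 4, 5), (2, 5, 4), (4, 2, 5), (4, 5, 2), (5, 2, 4), (5, 4, 2).
That gives 6 states.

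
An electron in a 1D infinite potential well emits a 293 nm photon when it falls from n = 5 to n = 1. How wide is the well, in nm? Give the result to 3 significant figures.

L = 1.46 nm

The photon carries ΔE = hc/λ = 6.626×10^-34·2.998×10^8/2.93×10^-7 m = 6.780×10^-19 J.
Since ΔE = (5² − 1²)E_1, E_1 = 2.825×10^-20 J, and L = h/√(8m_eE_1) = 1.46×10^-9 m = 1.46 nm.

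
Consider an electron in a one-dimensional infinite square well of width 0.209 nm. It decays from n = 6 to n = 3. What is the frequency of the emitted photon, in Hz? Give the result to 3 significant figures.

f = 5.62×10^16 Hz

E_1 = h²/(8m_eL²) = 1.379×10^-18 J and ΔE = (6² − 3²)E_1 = 3.723×10^-17 J.
f = ΔE/h = 3.723×10^-17/6.626×10^-34 = 5.62×10^16 Hz.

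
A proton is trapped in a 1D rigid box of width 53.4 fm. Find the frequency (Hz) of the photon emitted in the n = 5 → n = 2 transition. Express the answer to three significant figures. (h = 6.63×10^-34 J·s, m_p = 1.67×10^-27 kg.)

f = 3.65×10^20 Hz

E_1 = h²/(8m_pL²) = 1.154×10^-14 J and ΔE = (5² − 2²)E_1 = 2.423×10^-13 J.
f = ΔE/h = 2.423×10^-13/6.63×10^-34 = 3.65×10^20 Hz.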